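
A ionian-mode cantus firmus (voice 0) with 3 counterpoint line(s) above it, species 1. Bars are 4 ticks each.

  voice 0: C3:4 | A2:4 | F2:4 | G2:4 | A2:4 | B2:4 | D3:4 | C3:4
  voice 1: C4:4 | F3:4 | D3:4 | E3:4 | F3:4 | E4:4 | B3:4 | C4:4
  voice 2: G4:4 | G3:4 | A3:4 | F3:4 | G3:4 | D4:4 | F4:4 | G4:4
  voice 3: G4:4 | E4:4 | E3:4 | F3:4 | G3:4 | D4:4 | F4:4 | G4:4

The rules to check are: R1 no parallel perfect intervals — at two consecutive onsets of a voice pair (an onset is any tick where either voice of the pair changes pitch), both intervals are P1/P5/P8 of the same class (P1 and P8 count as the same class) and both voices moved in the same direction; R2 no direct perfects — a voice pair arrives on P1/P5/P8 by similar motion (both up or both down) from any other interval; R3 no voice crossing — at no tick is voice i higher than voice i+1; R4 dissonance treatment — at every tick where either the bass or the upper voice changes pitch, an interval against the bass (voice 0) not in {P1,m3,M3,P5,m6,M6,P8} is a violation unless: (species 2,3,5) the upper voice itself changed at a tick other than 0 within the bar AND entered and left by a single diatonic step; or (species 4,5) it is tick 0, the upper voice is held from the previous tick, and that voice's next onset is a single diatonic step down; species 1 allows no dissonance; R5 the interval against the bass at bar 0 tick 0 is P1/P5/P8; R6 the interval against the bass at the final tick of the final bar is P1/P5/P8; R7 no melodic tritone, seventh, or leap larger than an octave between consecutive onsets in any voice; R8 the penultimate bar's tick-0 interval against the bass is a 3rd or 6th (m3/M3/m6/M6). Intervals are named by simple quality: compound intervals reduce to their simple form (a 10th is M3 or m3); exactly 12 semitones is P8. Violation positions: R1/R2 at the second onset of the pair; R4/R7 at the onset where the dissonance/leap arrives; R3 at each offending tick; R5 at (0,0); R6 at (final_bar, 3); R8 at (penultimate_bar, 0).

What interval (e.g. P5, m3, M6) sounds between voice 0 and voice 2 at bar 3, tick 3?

m7

voice 0=G2 voice 2=F3 -> m7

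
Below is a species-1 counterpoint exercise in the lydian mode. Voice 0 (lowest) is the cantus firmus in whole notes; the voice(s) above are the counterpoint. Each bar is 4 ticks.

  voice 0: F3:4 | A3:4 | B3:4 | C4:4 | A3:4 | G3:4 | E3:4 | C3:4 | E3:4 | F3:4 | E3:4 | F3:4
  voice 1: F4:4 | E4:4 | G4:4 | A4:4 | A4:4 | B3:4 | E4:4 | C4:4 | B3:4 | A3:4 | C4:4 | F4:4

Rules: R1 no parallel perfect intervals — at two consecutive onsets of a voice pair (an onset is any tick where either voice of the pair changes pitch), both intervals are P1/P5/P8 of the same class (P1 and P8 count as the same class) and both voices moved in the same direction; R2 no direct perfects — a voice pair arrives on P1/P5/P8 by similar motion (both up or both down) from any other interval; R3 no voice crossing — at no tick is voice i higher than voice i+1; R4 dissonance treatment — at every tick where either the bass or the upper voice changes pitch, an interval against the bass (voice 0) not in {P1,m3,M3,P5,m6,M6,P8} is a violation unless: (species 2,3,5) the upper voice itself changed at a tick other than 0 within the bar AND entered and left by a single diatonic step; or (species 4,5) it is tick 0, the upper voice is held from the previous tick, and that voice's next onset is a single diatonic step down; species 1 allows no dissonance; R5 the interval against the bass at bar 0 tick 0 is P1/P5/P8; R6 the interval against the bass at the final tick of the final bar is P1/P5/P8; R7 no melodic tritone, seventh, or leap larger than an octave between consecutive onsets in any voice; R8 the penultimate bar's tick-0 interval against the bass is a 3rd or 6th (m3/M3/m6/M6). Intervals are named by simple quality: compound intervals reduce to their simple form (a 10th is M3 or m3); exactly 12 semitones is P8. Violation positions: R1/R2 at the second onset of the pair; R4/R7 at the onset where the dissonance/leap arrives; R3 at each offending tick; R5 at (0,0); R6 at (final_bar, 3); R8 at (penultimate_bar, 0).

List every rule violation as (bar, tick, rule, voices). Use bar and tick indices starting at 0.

(5, 0, R7, (1,))
(7, 0, R1, (0, 1))
(11, 0, R2, (0, 1))

bar 0: v0=F3 v1=F4 downbeat P8
bar 1: v0=A3 v1=E4 downbeat P5
bar 2: v0=B3 v1=G4 downbeat m6
bar 3: v0=C4 v1=A4 downbeat M6
bar 4: v0=A3 v1=A4 downbeat P8
bar 5: v0=G3 v1=B3 downbeat M3
bar 6: v0=E3 v1=E4 downbeat P8
bar 7: v0=C3 v1=C4 downbeat P8
bar 8: v0=E3 v1=B3 downbeat P5
bar 9: v0=F3 v1=A3 downbeat M3
bar 10: v0=E3 v1=C4 downbeat m6
bar 11: v0=F3 v1=F4 downbeat P8
  -> R7 @ bar 5 tick 0 v(1,): A4->B3 leap 10st
  -> R1 @ bar 7 tick 0 v(0, 1): E3/E4 P8 -> C3/C4 P8 similar
  -> R2 @ bar 11 tick 0 v(0, 1): E3/C4 m6 -> F3/F4 P8 similar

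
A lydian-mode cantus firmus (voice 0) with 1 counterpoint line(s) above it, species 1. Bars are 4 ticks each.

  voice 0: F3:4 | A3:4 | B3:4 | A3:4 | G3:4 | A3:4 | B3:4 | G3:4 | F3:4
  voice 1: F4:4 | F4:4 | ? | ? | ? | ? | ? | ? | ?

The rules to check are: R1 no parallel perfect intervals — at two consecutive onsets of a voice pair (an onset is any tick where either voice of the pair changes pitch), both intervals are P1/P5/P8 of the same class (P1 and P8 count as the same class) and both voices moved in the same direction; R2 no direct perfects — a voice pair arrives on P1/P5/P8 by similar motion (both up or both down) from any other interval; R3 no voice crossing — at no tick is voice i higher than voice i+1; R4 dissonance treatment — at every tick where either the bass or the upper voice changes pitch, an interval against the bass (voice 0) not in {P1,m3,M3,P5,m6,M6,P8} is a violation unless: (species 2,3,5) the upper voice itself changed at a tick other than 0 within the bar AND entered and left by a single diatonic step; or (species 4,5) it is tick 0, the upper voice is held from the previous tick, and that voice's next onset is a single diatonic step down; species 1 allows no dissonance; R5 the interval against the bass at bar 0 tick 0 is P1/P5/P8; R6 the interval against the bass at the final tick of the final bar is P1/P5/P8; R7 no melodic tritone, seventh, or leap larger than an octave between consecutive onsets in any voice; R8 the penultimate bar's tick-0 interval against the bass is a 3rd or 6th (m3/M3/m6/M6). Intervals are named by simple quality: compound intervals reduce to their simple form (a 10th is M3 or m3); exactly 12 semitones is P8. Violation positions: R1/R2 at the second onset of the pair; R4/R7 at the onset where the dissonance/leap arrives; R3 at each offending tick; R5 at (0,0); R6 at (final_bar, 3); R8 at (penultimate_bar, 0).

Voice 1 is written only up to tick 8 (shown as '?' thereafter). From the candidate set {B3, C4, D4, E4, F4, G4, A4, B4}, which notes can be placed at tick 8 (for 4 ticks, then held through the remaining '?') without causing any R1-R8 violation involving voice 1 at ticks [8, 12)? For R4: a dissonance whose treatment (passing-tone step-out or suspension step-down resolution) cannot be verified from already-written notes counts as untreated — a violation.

{D4, G4}

B3: violates R7
C4: violates R4
D4: legal
E4: violates R4
F4: violates R4
G4: legal
A4: violates R4
B4: violates R2,R7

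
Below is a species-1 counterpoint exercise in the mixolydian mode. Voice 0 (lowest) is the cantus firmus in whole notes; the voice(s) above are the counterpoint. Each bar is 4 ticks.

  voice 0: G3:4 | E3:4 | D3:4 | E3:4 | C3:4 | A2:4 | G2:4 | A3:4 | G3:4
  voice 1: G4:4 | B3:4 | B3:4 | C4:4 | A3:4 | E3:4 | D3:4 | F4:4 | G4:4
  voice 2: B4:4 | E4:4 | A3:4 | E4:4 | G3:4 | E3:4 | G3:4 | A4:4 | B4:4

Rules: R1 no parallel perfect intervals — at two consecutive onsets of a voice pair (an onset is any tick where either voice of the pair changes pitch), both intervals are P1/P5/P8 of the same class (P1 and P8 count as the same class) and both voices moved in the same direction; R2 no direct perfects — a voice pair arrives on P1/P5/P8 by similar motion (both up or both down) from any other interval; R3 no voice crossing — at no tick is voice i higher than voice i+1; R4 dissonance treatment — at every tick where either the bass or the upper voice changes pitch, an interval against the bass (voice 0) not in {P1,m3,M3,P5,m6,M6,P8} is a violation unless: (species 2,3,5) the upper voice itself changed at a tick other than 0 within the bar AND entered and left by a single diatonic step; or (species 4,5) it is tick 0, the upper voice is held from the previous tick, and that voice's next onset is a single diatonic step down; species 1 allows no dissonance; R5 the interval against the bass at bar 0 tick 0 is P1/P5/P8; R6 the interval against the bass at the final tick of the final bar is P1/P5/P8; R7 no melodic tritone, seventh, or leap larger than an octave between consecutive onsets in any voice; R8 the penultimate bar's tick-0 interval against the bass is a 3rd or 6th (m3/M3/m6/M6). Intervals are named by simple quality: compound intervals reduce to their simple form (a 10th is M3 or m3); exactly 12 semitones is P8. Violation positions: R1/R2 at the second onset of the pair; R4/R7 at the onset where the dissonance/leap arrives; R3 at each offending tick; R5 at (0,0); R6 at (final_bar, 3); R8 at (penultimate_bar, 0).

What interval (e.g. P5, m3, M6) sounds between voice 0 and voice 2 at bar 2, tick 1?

P5

voice 0=D3 voice 2=A3 -> P5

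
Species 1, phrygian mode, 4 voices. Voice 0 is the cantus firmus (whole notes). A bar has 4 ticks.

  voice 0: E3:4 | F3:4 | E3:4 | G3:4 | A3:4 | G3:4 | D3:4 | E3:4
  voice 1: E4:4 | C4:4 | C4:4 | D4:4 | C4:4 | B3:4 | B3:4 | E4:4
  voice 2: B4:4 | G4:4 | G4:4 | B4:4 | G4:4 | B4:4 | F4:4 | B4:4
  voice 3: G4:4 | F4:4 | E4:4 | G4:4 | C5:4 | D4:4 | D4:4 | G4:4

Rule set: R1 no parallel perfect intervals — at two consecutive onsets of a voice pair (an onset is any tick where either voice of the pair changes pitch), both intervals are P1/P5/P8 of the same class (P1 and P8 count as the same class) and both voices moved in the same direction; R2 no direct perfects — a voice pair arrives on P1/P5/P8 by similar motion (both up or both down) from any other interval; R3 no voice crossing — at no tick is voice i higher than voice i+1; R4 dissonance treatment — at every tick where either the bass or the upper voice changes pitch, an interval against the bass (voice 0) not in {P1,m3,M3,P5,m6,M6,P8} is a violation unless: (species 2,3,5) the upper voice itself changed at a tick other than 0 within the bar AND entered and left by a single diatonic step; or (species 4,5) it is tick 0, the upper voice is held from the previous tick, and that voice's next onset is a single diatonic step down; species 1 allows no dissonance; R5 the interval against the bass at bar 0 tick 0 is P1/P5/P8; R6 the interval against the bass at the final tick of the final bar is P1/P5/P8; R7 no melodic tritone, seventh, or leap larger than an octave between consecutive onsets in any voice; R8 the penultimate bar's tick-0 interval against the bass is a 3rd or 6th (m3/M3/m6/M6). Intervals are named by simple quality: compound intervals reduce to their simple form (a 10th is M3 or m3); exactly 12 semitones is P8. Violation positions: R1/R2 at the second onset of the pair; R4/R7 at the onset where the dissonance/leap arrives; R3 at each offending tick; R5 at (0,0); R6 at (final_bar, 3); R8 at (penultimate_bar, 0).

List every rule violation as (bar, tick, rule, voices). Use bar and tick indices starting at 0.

(0, 0, R3, (2, 3))
(0, 0, R5, (0, 3))
(0, 1, R3, (2, 3))
(0, 2, R3, (2, 3))
(0, 3, R3, (2, 3))
(1, 0, R1, (1, 2))
(1, 0, R3, (2, 3))
(1, 0, R4, (0, 2))
(1, 1, R3, (2, 3))
(1, 2, R3, (2, 3))
(1, 3, R3, (2, 3))
(2, 0, R1, (0, 3))
(2, 0, R3, (2, 3))
(2, 1, R3, (2, 3))
(2, 2, R3, (2, 3))
(2, 3, R3, (2, 3))
(3, 0, R1, (0, 3))
(3, 0, R2, (0, 1))
(3, 0, R3, (2, 3))
(3, 1, R3, (2, 3))
(3, 2, R3, (2, 3))
(3, 3, R3, (2, 3))
(4, 0, R2, (1, 2))
(4, 0, R4, (0, 2))
(5, 0, R2, (0, 3))
(5, 0, R3, (2, 3))
(5, 0, R7, (3,))
(5, 1, R3, (2, 3))
(5, 2, R3, (2, 3))
(5, 3, R3, (2, 3))
(6, 0, R3, (2, 3))
(6, 0, R7, (2,))
(6, 0, R8, (0, 3))
(6, 1, R3, (2, 3))
(6, 2, R3, (2, 3))
(6, 3, R3, (2, 3))
(7, 0, R2, (0, 1))
(7, 0, R2, (0, 2))
(7, 0, R2, (1, 2))
(7, 0, R3, (2, 3))
(7, 0, R7, (2,))
(7, 1, R3, (2, 3))
(7, 2, R3, (2, 3))
(7, 3, R3, (2, 3))
(7, 3, R6, (0, 3))

bar 0: v0=E3 v1=E4 v2=B4 v3=G4 downbeat m3
bar 1: v0=F3 v1=C4 v2=G4 v3=F4 downbeat P8
bar 2: v0=E3 v1=C4 v2=G4 v3=E4 downbeat P8
bar 3: v0=G3 v1=D4 v2=B4 v3=G4 downbeat P8
bar 4: v0=A3 v1=C4 v2=G4 v3=C5 downbeat m3
bar 5: v0=G3 v1=B3 v2=B4 v3=D4 downbeat P5
bar 6: v0=D3 v1=B3 v2=F4 v3=D4 downbeat P8
bar 7: v0=E3 v1=E4 v2=B4 v3=G4 downbeat m3
  -> R3 @ bar 0 tick 0 v(2, 3): B4 above G4
  -> R5 @ bar 0 tick 0 v(0, 3): opens on m3
  -> R3 @ bar 0 tick 1 v(2, 3): B4 above G4
  -> R3 @ bar 0 tick 2 v(2, 3): B4 above G4
  -> R3 @ bar 0 tick 3 v(2, 3): B4 above G4
  -> R1 @ bar 1 tick 0 v(1, 2): E4/B4 P5 -> C4/G4 P5 similar
  -> R3 @ bar 1 tick 0 v(2, 3): G4 above F4
  -> R4 @ bar 1 tick 0 v(0, 2): F3/G4 M2 untreated
  -> R3 @ bar 1 tick 1 v(2, 3): G4 above F4
  -> R3 @ bar 1 tick 2 v(2, 3): G4 above F4
  -> R3 @ bar 1 tick 3 v(2, 3): G4 above F4
  -> R1 @ bar 2 tick 0 v(0, 3): F3/F4 P8 -> E3/E4 P8 similar
  -> R3 @ bar 2 tick 0 v(2, 3): G4 above E4
  -> R3 @ bar 2 tick 1 v(2, 3): G4 above E4
  -> R3 @ bar 2 tick 2 v(2, 3): G4 above E4
  -> R3 @ bar 2 tick 3 v(2, 3): G4 above E4
  -> R1 @ bar 3 tick 0 v(0, 3): E3/E4 P8 -> G3/G4 P8 similar
  -> R2 @ bar 3 tick 0 v(0, 1): E3/C4 m6 -> G3/D4 P5 similar
  -> R3 @ bar 3 tick 0 v(2, 3): B4 above G4
  -> R3 @ bar 3 tick 1 v(2, 3): B4 above G4
  -> R3 @ bar 3 tick 2 v(2, 3): B4 above G4
  -> R3 @ bar 3 tick 3 v(2, 3): B4 above G4
  -> R2 @ bar 4 tick 0 v(1, 2): D4/B4 M6 -> C4/G4 P5 similar
  -> R4 @ bar 4 tick 0 v(0, 2): A3/G4 m7 untreated
  -> R2 @ bar 5 tick 0 v(0, 3): A3/C5 m3 -> G3/D4 P5 similar
  -> R3 @ bar 5 tick 0 v(2, 3): B4 above D4
  -> R7 @ bar 5 tick 0 v(3,): C5->D4 leap 10st
  -> R3 @ bar 5 tick 1 v(2, 3): B4 above D4
  -> R3 @ bar 5 tick 2 v(2, 3): B4 above D4
  -> R3 @ bar 5 tick 3 v(2, 3): B4 above D4
  -> R3 @ bar 6 tick 0 v(2, 3): F4 above D4
  -> R7 @ bar 6 tick 0 v(2,): B4->F4 leap 6st
  -> R8 @ bar 6 tick 0 v(0, 3): penult P8 not 3rd/6th
  -> R3 @ bar 6 tick 1 v(2, 3): F4 above D4
  -> R3 @ bar 6 tick 2 v(2, 3): F4 above D4
  -> R3 @ bar 6 tick 3 v(2, 3): F4 above D4
  -> R2 @ bar 7 tick 0 v(0, 1): D3/B3 M6 -> E3/E4 P8 similar
  -> R2 @ bar 7 tick 0 v(0, 2): D3/F4 m3 -> E3/B4 P5 similar
  -> R2 @ bar 7 tick 0 v(1, 2): B3/F4 TT -> E4/B4 P5 similar
  -> R3 @ bar 7 tick 0 v(2, 3): B4 above G4
  -> R7 @ bar 7 tick 0 v(2,): F4->B4 leap 6st
  -> R3 @ bar 7 tick 1 v(2, 3): B4 above G4
  -> R3 @ bar 7 tick 2 v(2, 3): B4 above G4
  -> R3 @ bar 7 tick 3 v(2, 3): B4 above G4
  -> R6 @ bar 7 tick 3 v(0, 3): closes on m3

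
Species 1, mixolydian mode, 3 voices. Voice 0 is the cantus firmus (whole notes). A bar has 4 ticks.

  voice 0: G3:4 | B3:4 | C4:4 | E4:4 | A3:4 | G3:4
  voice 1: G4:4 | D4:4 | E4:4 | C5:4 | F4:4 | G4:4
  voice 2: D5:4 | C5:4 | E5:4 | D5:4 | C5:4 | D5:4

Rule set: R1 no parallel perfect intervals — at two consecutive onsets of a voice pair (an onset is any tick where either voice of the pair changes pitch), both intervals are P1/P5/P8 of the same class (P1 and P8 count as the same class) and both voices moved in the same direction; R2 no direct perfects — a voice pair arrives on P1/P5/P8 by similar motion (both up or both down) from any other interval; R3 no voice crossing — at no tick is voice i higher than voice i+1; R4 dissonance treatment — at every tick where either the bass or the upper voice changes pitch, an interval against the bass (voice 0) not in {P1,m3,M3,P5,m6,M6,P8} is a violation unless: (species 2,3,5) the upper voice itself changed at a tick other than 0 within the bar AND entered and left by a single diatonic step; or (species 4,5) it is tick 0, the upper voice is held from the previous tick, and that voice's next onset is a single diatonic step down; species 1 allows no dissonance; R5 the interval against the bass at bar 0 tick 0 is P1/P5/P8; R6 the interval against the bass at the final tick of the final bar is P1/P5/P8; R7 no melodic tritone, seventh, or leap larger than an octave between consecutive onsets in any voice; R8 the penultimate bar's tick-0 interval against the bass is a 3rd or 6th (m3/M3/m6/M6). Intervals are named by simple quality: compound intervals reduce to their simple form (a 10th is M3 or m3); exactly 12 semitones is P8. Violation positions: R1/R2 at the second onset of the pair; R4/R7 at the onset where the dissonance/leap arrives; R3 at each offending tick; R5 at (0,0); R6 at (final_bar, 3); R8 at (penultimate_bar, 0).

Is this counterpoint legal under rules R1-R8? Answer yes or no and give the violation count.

bar 0: v0=G3 v1=G4 v2=D5 (P5)
bar 1: v0=B3 v1=D4 v2=C5 (m2)
bar 2: v0=C4 v1=E4 v2=E5 (M3)
bar 3: v0=E4 v1=C5 v2=D5 (m7)
bar 4: v0=A3 v1=F4 v2=C5 (m3)
bar 5: v0=G3 v1=G4 v2=D5 (P5)
  R4 @ bar1.0: B3/C5 m2 untreated
  R2 @ bar2.0: D4/C5 m7 -> E4/E5 P8 similar
  R4 @ bar3.0: E4/D5 m7 untreated
  R2 @ bar4.0: C5/D5 M2 -> F4/C5 P5 similar
  R1 @ bar5.0: F4/C5 P5 -> G4/D5 P5 similar

No (5 violations)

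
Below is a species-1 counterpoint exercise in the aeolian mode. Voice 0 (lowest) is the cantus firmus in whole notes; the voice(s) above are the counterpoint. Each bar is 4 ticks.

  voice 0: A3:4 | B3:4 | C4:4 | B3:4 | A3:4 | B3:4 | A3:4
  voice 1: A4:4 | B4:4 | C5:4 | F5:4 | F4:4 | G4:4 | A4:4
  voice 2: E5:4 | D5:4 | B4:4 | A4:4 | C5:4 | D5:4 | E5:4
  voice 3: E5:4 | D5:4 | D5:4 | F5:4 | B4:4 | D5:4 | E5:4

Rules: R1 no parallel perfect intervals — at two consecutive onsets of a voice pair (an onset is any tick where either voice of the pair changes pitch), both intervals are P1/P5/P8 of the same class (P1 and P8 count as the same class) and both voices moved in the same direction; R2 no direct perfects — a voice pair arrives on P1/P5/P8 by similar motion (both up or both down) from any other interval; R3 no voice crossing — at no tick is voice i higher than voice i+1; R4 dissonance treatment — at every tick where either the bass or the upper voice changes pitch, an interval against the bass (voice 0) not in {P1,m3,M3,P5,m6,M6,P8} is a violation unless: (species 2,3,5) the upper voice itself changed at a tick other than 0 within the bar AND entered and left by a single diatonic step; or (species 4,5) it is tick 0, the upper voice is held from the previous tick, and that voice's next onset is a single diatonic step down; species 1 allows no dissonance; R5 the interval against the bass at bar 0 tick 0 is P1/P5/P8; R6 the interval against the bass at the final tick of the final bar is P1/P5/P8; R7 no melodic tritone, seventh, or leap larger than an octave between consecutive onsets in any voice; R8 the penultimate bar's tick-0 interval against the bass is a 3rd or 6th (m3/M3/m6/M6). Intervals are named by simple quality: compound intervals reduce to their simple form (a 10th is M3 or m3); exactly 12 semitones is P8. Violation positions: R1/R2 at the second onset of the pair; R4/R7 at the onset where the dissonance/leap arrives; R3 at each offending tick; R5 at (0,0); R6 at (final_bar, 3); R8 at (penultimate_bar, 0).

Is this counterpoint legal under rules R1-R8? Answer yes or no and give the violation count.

bar 0: v0=A3 v1=A4 v2=E5 v3=E5 (P5)
bar 1: v0=B3 v1=B4 v2=D5 v3=D5 (m3)
bar 2: v0=C4 v1=C5 v2=B4 v3=D5 (M2)
bar 3: v0=B3 v1=F5 v2=A4 v3=F5 (TT)
bar 4: v0=A3 v1=F4 v2=C5 v3=B4 (M2)
bar 5: v0=B3 v1=G4 v2=D5 v3=D5 (m3)
bar 6: v0=A3 v1=A4 v2=E5 v3=E5 (P5)
  R1 @ bar1.0: A3/A4 P8 -> B3/B4 P8 similar
  R1 @ bar1.0: E5/E5 P1 -> D5/D5 P1 similar
  R1 @ bar2.0: B3/B4 P8 -> C4/C5 P8 similar
  R3 @ bar2.0: C5 above B4
  R4 @ bar2.0: C4/B4 M7 untreated
  R4 @ bar2.0: C4/D5 M2 untreated
  R3 @ bar2.1: C5 above B4
  R3 @ bar2.2: C5 above B4
  R3 @ bar2.3: C5 above B4
  R2 @ bar3.0: C5/D5 M2 -> F5/F5 P1 similar
  R3 @ bar3.0: F5 above A4
  R4 @ bar3.0: B3/F5 TT untreated
  R4 @ bar3.0: B3/A4 m7 untreated
  R4 @ bar3.0: B3/F5 TT untreated
  R3 @ bar3.1: F5 above A4
  R3 @ bar3.2: F5 above A4
  R3 @ bar3.3: F5 above A4
  R3 @ bar4.0: C5 above B4
  R4 @ bar4.0: A3/B4 M2 untreated
  R7 @ bar4.0: F5->B4 leap 6st
  R3 @ bar4.1: C5 above B4
  R3 @ bar4.2: C5 above B4
  R3 @ bar4.3: C5 above B4
  R1 @ bar5.0: F4/C5 P5 -> G4/D5 P5 similar
  R2 @ bar5.0: F4/B4 TT -> G4/D5 P5 similar
  R2 @ bar5.0: C5/B4 m2 -> D5/D5 P1 similar
  R1 @ bar6.0: G4/D5 P5 -> A4/E5 P5 similar
  R1 @ bar6.0: G4/D5 P5 -> A4/E5 P5 similar
  R1 @ bar6.0: D5/D5 P1 -> E5/E5 P1 similar

No (29 violations)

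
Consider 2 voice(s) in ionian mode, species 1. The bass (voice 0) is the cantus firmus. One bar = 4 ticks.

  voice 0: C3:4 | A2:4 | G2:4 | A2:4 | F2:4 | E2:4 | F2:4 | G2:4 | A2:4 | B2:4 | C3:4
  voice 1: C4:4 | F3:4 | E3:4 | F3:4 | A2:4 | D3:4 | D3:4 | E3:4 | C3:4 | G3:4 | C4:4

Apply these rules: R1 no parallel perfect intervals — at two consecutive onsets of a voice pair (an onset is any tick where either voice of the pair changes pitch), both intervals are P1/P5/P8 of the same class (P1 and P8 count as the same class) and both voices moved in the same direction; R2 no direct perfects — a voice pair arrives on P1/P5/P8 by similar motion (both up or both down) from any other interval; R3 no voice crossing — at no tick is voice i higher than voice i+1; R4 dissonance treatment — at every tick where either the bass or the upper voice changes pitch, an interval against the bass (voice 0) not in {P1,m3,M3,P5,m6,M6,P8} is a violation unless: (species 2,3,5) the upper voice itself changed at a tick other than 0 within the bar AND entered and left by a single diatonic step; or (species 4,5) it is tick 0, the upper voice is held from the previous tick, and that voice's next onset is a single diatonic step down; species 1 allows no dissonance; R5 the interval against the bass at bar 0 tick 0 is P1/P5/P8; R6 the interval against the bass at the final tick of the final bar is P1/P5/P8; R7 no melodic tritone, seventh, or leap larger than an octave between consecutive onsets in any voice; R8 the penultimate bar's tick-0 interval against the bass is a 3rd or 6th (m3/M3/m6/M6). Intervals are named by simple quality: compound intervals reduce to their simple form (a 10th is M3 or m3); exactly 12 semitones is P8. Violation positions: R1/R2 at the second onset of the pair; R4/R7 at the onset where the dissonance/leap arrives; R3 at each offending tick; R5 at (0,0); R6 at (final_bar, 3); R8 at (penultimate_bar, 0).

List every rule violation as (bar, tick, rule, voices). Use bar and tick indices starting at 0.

bar 0: v0=C3 v1=C4 downbeat P8
bar 1: v0=A2 v1=F3 downbeat m6
bar 2: v0=G2 v1=E3 downbeat M6
bar 3: v0=A2 v1=F3 downbeat m6
bar 4: v0=F2 v1=A2 downbeat M3
bar 5: v0=E2 v1=D3 downbeat m7
bar 6: v0=F2 v1=D3 downbeat M6
bar 7: v0=G2 v1=E3 downbeat M6
bar 8: v0=A2 v1=C3 downbeat m3
bar 9: v0=B2 v1=G3 downbeat m6
bar 10: v0=C3 v1=C4 downbeat P8
  -> R4 @ bar 5 tick 0 v(0, 1): E2/D3 m7 untreated
  -> R2 @ bar 10 tick 0 v(0, 1): B2/G3 m6 -> C3/C4 P8 similar

(5, 0, R4, (0, 1))
(10, 0, R2, (0, 1))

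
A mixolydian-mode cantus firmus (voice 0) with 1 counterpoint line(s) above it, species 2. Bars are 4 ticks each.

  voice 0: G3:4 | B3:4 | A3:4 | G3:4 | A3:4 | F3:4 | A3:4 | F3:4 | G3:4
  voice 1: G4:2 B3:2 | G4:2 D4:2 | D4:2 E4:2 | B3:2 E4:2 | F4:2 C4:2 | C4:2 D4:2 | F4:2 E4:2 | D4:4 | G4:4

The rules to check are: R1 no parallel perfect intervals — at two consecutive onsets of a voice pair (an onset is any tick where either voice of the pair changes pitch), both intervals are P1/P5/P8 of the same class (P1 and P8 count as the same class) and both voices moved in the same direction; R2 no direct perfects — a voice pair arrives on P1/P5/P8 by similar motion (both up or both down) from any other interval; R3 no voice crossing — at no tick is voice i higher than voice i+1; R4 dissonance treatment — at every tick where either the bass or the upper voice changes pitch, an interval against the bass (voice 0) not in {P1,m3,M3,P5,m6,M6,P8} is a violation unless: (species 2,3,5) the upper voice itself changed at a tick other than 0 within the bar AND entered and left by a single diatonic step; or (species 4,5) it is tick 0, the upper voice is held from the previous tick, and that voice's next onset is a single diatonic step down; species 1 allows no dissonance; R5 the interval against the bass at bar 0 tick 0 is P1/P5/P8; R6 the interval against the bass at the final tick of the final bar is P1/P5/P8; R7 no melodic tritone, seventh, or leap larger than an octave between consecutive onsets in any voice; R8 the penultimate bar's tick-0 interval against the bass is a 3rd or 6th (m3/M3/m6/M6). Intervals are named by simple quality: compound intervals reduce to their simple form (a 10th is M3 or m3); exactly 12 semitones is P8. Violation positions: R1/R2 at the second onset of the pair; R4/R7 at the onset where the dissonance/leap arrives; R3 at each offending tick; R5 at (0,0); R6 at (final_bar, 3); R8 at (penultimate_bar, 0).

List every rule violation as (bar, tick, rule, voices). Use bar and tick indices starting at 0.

(2, 0, R4, (0, 1))
(8, 0, R2, (0, 1))

bar 0: v0=G3 v1=G4 downbeat P8
bar 1: v0=B3 v1=G4 downbeat m6
bar 2: v0=A3 v1=D4 downbeat P4
bar 3: v0=G3 v1=B3 downbeat M3
bar 4: v0=A3 v1=F4 downbeat m6
bar 5: v0=F3 v1=C4 downbeat P5
bar 6: v0=A3 v1=F4 downbeat m6
bar 7: v0=F3 v1=D4 downbeat M6
bar 8: v0=G3 v1=G4 downbeat P8
  -> R4 @ bar 2 tick 0 v(0, 1): A3/D4 P4 untreated
  -> R2 @ bar 8 tick 0 v(0, 1): F3/D4 M6 -> G3/G4 P8 similar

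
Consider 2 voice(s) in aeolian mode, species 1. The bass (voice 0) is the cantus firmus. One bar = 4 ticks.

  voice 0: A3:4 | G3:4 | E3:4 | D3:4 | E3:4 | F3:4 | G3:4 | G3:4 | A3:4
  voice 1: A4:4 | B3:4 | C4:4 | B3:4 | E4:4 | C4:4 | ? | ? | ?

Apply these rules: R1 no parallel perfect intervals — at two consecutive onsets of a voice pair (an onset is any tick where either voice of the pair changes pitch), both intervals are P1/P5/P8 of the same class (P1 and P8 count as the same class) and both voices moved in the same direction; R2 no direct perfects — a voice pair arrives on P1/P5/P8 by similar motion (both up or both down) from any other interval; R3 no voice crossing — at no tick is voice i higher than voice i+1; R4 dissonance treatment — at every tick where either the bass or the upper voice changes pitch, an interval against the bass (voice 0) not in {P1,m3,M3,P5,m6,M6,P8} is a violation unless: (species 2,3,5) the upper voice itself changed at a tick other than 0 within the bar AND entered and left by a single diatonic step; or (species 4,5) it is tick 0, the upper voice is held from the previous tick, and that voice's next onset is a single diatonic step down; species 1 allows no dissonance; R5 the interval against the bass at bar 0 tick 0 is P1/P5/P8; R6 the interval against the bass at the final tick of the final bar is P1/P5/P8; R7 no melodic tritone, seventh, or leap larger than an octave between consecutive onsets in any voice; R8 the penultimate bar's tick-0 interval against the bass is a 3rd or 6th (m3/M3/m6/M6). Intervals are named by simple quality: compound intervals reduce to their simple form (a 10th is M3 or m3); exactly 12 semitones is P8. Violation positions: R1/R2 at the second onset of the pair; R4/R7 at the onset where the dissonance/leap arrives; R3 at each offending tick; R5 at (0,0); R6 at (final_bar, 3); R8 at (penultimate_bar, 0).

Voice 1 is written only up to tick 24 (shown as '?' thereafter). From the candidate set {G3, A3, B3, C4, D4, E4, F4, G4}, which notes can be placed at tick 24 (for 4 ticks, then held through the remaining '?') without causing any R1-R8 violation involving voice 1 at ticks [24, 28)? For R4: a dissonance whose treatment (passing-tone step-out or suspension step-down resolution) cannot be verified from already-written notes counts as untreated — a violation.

G3: legal
A3: violates R4
B3: legal
C4: violates R4
D4: violates R1
E4: legal
F4: violates R4
G4: violates R2

{B3, E4, G3}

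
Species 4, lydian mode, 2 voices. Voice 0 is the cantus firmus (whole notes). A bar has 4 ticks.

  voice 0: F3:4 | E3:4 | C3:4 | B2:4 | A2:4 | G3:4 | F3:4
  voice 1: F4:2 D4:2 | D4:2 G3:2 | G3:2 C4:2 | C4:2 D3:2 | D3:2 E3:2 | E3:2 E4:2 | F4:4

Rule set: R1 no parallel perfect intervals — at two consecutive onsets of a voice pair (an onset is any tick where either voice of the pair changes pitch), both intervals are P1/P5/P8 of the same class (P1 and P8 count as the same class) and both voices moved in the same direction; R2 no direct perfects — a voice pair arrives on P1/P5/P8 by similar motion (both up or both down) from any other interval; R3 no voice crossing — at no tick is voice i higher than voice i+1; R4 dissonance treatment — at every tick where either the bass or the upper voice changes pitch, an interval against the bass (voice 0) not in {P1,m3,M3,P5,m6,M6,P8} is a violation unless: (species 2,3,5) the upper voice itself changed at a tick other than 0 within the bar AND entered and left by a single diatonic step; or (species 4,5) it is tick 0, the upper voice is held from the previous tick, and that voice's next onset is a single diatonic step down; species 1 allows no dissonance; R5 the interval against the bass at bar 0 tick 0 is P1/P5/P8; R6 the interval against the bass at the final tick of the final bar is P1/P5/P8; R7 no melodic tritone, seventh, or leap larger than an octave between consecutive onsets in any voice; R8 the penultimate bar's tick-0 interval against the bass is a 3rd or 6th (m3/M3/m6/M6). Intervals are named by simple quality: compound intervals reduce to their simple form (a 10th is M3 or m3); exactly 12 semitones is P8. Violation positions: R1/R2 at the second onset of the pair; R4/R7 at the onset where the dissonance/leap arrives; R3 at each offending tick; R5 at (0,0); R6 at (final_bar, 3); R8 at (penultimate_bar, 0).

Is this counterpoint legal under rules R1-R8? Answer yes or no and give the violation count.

No (7 violations)

bar 0: v0=F3 v1=F4 (P8)
bar 1: v0=E3 v1=D4 (m7)
bar 2: v0=C3 v1=G3 (P5)
bar 3: v0=B2 v1=C4 (m2)
bar 4: v0=A2 v1=D3 (P4)
bar 5: v0=G3 v1=E3 (m3)
bar 6: v0=F3 v1=F4 (P8)
  R4 @ bar1.0: E3/D4 m7 untreated
  R4 @ bar3.0: B2/C4 m2 untreated
  R7 @ bar3.2: C4->D3 leap 10st
  R4 @ bar4.0: A2/D3 P4 untreated
  R3 @ bar5.0: G3 above E3
  R7 @ bar5.0: A2->G3 leap 10st
  R3 @ bar5.1: G3 above E3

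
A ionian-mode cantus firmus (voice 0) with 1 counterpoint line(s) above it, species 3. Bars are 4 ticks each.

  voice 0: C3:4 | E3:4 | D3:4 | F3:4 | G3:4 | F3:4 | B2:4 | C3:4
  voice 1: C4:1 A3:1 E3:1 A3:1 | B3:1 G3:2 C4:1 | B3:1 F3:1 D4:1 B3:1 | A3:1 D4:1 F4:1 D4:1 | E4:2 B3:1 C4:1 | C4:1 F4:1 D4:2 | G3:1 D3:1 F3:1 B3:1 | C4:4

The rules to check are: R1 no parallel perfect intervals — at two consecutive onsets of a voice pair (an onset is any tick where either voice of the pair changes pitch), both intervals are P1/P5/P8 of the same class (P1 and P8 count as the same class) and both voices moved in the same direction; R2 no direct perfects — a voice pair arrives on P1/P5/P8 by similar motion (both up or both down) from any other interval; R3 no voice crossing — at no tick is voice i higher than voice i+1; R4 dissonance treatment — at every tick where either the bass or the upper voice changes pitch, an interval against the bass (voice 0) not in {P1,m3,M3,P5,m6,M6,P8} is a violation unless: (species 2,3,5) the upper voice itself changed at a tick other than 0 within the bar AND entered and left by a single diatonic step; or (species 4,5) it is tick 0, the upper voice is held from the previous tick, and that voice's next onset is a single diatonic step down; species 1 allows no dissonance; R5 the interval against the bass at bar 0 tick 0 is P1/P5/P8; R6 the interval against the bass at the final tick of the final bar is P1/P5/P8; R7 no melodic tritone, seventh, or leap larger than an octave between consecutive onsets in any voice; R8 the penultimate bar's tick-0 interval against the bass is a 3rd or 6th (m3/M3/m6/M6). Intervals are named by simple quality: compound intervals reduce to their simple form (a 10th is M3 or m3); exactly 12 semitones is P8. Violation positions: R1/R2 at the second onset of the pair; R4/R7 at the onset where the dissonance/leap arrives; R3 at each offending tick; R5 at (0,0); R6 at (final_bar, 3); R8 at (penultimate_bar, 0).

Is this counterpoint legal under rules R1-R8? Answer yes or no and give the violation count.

No (7 violations)

bar 0: v0=C3 v1=C4 (P8)
bar 1: v0=E3 v1=B3 (P5)
bar 2: v0=D3 v1=B3 (M6)
bar 3: v0=F3 v1=A3 (M3)
bar 4: v0=G3 v1=E4 (M6)
bar 5: v0=F3 v1=C4 (P5)
bar 6: v0=B2 v1=G3 (m6)
bar 7: v0=C3 v1=C4 (P8)
  R2 @ bar1.0: C3/A3 M6 -> E3/B3 P5 similar
  R7 @ bar2.1: B3->F3 leap 6st
  R4 @ bar4.3: G3/C4 P4 untreated
  R7 @ bar6.0: F3->B2 leap 6st
  R4 @ bar6.2: B2/F3 TT untreated
  R7 @ bar6.3: F3->B3 leap 6st
  R1 @ bar7.0: B2/B3 P8 -> C3/C4 P8 similar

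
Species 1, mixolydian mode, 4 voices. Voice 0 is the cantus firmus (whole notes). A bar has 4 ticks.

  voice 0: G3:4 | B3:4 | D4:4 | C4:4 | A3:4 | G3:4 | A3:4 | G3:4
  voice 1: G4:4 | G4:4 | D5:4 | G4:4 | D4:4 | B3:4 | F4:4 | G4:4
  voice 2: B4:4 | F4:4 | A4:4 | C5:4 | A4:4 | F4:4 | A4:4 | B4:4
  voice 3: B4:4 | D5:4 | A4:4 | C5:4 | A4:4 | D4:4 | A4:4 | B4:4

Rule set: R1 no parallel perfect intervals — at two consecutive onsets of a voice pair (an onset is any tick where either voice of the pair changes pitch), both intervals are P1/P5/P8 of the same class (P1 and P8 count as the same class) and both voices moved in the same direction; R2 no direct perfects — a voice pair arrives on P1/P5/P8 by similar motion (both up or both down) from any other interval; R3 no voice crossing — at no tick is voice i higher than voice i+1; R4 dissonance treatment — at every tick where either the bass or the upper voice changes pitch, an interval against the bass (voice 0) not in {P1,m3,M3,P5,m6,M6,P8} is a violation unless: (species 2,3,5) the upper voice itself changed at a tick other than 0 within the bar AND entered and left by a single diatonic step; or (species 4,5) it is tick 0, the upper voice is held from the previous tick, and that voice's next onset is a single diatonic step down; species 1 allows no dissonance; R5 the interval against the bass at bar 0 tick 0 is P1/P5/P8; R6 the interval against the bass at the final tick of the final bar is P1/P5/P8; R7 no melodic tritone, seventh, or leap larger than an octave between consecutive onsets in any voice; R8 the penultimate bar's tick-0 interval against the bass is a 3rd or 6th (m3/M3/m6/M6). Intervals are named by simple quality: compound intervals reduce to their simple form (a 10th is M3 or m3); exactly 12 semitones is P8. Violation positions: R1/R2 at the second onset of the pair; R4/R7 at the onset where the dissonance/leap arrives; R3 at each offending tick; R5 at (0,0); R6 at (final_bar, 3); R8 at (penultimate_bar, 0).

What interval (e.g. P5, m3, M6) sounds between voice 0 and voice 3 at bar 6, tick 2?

voice 0=A3 voice 3=A4 -> P8

P8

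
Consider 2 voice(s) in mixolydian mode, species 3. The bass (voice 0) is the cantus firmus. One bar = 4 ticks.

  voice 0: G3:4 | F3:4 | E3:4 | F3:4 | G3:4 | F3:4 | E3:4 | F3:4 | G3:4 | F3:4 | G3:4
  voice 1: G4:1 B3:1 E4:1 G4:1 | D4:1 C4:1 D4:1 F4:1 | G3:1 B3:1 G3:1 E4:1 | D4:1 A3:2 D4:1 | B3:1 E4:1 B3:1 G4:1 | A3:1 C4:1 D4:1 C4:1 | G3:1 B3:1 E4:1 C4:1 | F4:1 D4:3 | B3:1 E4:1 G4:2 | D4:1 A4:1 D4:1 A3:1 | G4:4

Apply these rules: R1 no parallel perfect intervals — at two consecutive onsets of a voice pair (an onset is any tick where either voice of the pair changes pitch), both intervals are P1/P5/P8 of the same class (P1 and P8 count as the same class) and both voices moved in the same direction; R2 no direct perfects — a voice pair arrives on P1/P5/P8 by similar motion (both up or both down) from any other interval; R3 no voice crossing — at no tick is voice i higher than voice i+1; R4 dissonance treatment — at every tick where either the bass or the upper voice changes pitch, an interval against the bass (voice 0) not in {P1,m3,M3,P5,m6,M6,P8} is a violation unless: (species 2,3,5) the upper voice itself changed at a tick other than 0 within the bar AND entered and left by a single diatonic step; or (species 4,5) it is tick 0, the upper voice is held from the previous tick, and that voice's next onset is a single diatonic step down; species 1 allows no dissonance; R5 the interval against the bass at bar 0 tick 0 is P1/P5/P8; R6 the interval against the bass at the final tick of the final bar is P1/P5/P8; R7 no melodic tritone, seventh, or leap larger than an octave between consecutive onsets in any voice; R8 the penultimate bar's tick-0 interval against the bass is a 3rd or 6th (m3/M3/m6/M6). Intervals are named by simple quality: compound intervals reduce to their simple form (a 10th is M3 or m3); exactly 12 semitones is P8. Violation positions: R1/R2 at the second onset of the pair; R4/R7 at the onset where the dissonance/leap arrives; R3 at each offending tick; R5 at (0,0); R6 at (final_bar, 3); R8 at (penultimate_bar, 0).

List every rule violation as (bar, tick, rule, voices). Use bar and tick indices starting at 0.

(2, 0, R7, (1,))
(5, 0, R7, (1,))
(7, 0, R2, (0, 1))
(10, 0, R2, (0, 1))
(10, 0, R7, (1,))

bar 0: v0=G3 v1=G4 downbeat P8
bar 1: v0=F3 v1=D4 downbeat M6
bar 2: v0=E3 v1=G3 downbeat m3
bar 3: v0=F3 v1=D4 downbeat M6
bar 4: v0=G3 v1=B3 downbeat M3
bar 5: v0=F3 v1=A3 downbeat M3
bar 6: v0=E3 v1=G3 downbeat m3
bar 7: v0=F3 v1=F4 downbeat P8
bar 8: v0=G3 v1=B3 downbeat M3
bar 9: v0=F3 v1=D4 downbeat M6
bar 10: v0=G3 v1=G4 downbeat P8
  -> R7 @ bar 2 tick 0 v(1,): F4->G3 leap 10st
  -> R7 @ bar 5 tick 0 v(1,): G4->A3 leap 10st
  -> R2 @ bar 7 tick 0 v(0, 1): E3/C4 m6 -> F3/F4 P8 similar
  -> R2 @ bar 10 tick 0 v(0, 1): F3/A3 M3 -> G3/G4 P8 similar
  -> R7 @ bar 10 tick 0 v(1,): A3->G4 leap 10st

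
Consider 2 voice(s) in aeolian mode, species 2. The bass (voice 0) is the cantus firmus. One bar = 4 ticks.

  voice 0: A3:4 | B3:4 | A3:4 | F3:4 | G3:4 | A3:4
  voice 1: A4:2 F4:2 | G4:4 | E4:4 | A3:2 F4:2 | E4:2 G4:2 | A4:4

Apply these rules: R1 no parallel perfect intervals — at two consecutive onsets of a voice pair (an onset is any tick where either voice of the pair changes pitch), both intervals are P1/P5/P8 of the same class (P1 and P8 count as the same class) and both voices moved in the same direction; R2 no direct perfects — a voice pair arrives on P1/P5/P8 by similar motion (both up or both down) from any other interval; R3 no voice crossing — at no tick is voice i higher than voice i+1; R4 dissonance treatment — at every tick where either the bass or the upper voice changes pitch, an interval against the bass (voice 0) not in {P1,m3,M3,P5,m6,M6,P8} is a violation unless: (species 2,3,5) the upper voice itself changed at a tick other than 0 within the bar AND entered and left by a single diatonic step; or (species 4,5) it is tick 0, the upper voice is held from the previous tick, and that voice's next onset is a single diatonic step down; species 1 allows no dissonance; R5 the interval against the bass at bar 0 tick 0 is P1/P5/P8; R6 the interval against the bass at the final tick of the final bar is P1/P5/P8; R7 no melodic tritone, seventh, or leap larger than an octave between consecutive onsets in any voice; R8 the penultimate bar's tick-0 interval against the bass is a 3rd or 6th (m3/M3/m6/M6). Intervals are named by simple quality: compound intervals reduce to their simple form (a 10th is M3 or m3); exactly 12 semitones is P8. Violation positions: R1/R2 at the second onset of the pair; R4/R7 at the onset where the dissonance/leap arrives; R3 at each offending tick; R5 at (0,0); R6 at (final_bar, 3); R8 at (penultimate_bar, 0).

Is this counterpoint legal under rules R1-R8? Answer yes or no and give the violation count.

bar 0: v0=A3 v1=A4 (P8)
bar 1: v0=B3 v1=G4 (m6)
bar 2: v0=A3 v1=E4 (P5)
bar 3: v0=F3 v1=A3 (M3)
bar 4: v0=G3 v1=E4 (M6)
bar 5: v0=A3 v1=A4 (P8)
  R2 @ bar2.0: B3/G4 m6 -> A3/E4 P5 similar
  R1 @ bar5.0: G3/G4 P8 -> A3/A4 P8 similar

No (2 violations)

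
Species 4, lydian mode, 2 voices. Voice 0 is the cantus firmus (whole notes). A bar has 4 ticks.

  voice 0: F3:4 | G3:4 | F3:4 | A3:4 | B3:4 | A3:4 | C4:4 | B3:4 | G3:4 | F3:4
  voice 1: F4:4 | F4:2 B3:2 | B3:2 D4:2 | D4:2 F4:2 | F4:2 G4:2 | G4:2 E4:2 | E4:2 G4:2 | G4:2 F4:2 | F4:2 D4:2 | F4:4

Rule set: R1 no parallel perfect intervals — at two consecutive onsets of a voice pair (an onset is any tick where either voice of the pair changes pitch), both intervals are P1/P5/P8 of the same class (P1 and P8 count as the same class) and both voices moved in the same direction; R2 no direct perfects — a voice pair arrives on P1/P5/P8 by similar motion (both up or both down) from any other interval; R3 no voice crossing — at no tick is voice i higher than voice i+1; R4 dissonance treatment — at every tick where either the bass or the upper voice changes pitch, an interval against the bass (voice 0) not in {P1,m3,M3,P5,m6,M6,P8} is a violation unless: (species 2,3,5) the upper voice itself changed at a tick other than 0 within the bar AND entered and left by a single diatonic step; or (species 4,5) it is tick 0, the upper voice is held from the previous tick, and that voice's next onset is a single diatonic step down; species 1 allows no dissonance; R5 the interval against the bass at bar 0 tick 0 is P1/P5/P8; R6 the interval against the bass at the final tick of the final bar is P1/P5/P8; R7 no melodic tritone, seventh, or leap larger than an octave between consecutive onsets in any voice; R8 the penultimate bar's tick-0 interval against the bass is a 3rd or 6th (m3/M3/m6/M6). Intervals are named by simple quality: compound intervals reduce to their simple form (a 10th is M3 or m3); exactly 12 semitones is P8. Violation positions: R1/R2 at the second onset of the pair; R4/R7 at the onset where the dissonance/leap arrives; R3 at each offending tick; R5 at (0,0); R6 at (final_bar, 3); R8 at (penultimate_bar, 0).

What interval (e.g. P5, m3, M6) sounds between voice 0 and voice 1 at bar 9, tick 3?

voice 0=F3 voice 1=F4 -> P8

P8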